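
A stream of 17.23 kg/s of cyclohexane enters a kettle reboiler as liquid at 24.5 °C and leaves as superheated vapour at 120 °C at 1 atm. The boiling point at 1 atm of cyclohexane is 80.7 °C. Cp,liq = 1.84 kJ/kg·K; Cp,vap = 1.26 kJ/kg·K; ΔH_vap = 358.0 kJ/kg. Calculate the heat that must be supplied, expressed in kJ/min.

Q = 528000 kJ/min

liquid 24.5→80.7 °C: 103.41 kJ/kg
vaporisation at 80.7 °C: 358 kJ/kg
vapour 80.7→120 °C: 49.518 kJ/kg
Δh = 103.41 + 358 + 49.518 = 510.93 kJ/kg
Q = ṁ·Δh = 17.23 kg/s × 510.93 kJ/kg = 8803.3 kJ/s
|Q| = 8803.3 kW = 528200 kJ/min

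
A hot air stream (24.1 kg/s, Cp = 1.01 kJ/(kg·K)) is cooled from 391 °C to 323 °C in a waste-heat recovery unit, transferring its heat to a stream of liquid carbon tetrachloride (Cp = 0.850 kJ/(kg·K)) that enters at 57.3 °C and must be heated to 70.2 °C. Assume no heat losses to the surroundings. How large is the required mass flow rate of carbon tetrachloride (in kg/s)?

ṁ_c = 151 kg/s

Heat released by hot stream: Q = 24.1 × 1.01 × (391 − 323) = 1655.2 kJ/s
Energy balance on cold side (adiabatic exchanger): Q = ṁ_c·Cp_c·(T_c,out − T_c,in)
ṁ_c = 1655.2 / [0.850 × (70.2 − 57.3)] = 150.95 kg/s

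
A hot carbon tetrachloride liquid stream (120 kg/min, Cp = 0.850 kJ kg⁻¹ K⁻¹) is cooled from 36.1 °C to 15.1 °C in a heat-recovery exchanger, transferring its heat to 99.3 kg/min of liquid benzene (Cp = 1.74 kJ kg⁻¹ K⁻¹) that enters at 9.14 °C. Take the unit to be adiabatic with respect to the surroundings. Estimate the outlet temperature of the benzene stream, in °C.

Heat released by hot stream: Q = 120 × 0.850 × (36.1 − 15.1) = 2142 kJ/min
Energy balance on cold side (adiabatic exchanger): Q = ṁ_c·Cp_c·(T_c,out − T_c,in)
T_c,out = 9.14 + 2142/(99.3 × 1.74) = 21.537 °C

T_c,out = 21.5 °C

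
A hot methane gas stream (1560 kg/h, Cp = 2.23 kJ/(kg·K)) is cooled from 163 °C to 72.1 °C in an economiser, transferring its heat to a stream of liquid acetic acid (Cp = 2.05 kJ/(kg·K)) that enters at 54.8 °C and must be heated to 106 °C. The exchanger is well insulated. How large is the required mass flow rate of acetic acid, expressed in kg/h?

ṁ_c = 3010 kg/h

Heat released by hot stream: Q = 1560 × 2.23 × (163 − 72.1) = 316220 kJ/h
Energy balance on cold side (adiabatic exchanger): Q = ṁ_c·Cp_c·(T_c,out − T_c,in)
ṁ_c = 316220 / [2.05 × (106 − 54.8)] = 3012.8 kg/h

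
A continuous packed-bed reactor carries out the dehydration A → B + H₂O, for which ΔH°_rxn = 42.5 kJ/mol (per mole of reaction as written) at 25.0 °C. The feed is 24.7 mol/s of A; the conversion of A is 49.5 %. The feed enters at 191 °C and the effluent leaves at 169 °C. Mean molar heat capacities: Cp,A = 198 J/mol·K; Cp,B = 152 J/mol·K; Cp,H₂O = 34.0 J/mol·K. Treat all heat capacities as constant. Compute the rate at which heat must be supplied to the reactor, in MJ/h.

Q_in = 1410 MJ/h

Extent of reaction ξ = 0.495 × 24.7 = 12.226 mol/s
Reaction term: ξ·ΔH°_rxn = 12.226 × 42.5 = 519.63 kJ/s
Sensible, feed 191→25 °C: -811.84 kJ/s
Outlet flows (mol/s): A 12.473, B 12.226, H₂O 12.226
Sensible, products 25→169 °C: 683.12 kJ/s
Q = ΔH = 390.91 kJ/s = 390.91 kW
Heat supplied = 1407.3 MJ/h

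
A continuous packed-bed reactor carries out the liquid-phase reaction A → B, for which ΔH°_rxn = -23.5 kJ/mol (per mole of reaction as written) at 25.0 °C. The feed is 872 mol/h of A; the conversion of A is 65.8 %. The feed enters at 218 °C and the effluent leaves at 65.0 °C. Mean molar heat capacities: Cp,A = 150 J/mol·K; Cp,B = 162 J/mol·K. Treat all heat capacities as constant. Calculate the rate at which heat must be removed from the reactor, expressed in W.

Q_out = 9230 W

Extent of reaction ξ = 0.658 × 872 = 573.78 mol/h
Reaction term: ξ·ΔH°_rxn = 573.78 × -23.5 = -13484 kJ/h
Sensible, feed 218→25 °C: -25244 kJ/h
Outlet flows (mol/h): A 298.22, B 573.78
Sensible, products 25→65.0 °C: 5507.4 kJ/h
Q = ΔH = -33221 kJ/h = -9.228 kW
Heat removed = 9228 W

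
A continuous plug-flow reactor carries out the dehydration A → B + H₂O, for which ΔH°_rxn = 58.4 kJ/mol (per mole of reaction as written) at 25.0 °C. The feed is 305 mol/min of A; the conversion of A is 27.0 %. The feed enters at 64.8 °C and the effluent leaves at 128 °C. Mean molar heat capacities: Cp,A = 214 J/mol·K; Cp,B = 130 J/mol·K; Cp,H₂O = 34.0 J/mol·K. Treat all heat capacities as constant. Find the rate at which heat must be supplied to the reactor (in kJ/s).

Q_in = 142 kJ/s

Extent of reaction ξ = 0.270 × 305 = 82.35 mol/min
Reaction term: ξ·ΔH°_rxn = 82.35 × 58.4 = 4809.2 kJ/min
Sensible, feed 64.8→25 °C: -2597.7 kJ/min
Outlet flows (mol/min): A 222.65, B 82.35, H₂O 82.35
Sensible, products 25→128 °C: 6298.7 kJ/min
Q = ΔH = 8510.2 kJ/min = 141.84 kW
Heat supplied = 141.84 kJ/s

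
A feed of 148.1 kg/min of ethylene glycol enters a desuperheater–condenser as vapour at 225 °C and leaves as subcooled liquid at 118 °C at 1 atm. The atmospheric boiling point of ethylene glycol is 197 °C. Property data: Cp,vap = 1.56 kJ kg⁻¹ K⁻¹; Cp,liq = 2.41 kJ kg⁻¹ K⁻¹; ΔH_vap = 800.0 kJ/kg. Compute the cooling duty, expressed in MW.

Q_c = 2.55 MW

vapour 225→197 °C: -43.68 kJ/kg
condensation at 197 °C: -800 kJ/kg
liquid 197→118 °C: -190.39 kJ/kg
Δh = -43.68 + -800 + -190.39 = -1034.1 kJ/kg
Q = ṁ·Δh = 148.1 kg/min × -1034.1 kJ/kg = -153150 kJ/min
|Q| = 2552.4 kW = 2.5524 MW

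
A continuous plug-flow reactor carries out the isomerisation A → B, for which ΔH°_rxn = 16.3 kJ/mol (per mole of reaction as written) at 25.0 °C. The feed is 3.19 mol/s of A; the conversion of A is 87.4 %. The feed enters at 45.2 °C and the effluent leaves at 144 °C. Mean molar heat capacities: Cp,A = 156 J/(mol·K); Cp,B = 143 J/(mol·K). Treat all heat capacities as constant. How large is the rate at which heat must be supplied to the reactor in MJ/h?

Q_in = 325 MJ/h

Extent of reaction ξ = 0.874 × 3.19 = 2.7881 mol/s
Reaction term: ξ·ΔH°_rxn = 2.7881 × 16.3 = 45.445 kJ/s
Sensible, feed 45.2→25 °C: -10.052 kJ/s
Outlet flows (mol/s): A 0.40194, B 2.7881
Sensible, products 25→144 °C: 54.906 kJ/s
Q = ΔH = 90.299 kJ/s = 90.299 kW
Heat supplied = 325.08 MJ/h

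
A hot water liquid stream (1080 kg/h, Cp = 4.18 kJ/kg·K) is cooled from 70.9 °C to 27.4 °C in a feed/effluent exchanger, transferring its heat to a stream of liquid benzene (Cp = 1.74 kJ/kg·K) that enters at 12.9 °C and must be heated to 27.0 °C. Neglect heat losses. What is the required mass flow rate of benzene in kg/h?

ṁ_c = 8000 kg/h

Heat released by hot stream: Q = 1080 × 4.18 × (70.9 − 27.4) = 196380 kJ/h
Energy balance on cold side (adiabatic exchanger): Q = ṁ_c·Cp_c·(T_c,out − T_c,in)
ṁ_c = 196380 / [1.74 × (27.0 − 12.9)] = 8004.3 kg/h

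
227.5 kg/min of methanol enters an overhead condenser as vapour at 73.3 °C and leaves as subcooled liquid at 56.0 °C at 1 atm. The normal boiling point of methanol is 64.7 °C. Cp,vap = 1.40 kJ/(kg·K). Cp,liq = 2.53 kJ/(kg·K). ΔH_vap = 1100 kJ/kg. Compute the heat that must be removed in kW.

Q_c = 4300 kW

vapour 73.3→64.7 °C: -12.04 kJ/kg
condensation at 64.7 °C: -1100 kJ/kg
liquid 64.7→56.0 °C: -22.011 kJ/kg
Δh = -12.04 + -1100 + -22.011 = -1134.1 kJ/kg
Q = ṁ·Δh = 227.5 kg/min × -1134.1 kJ/kg = -258000 kJ/min
|Q| = 4299.9 kW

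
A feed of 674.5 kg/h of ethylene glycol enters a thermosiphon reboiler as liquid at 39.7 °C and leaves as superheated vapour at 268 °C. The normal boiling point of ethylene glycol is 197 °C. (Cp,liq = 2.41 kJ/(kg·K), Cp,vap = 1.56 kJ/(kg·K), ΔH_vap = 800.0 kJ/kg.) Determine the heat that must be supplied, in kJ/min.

Q = 14500 kJ/min

liquid 39.7→197 °C: 379.09 kJ/kg
vaporisation at 197 °C: 800 kJ/kg
vapour 197→268 °C: 110.76 kJ/kg
Δh = 379.09 + 800 + 110.76 = 1289.9 kJ/kg
Q = ṁ·Δh = 674.5 kg/h × 1289.9 kJ/kg = 870010 kJ/h
|Q| = 241.67 kW = 14500 kJ/min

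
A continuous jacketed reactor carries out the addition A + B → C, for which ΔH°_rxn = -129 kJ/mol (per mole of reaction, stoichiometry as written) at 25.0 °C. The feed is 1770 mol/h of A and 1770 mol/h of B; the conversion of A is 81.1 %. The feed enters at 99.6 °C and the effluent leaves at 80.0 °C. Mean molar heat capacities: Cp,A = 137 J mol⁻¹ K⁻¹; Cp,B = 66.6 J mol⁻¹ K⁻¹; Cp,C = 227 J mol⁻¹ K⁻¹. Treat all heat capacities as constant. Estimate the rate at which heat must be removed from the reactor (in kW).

Q_out = 52.9 kW

Extent of reaction ξ = 0.811 × 1770 = 1435.5 mol/h
Reaction term: ξ·ΔH°_rxn = 1435.5 × -129 = -185180 kJ/h
Sensible, feed 99.6→25 °C: -26884 kJ/h
Outlet flows (mol/h): A 334.53, B 334.53, C 1435.5
Sensible, products 25→80.0 °C: 21668 kJ/h
Q = ΔH = -190390 kJ/h = -52.887 kW
Heat removed = 52.887 kW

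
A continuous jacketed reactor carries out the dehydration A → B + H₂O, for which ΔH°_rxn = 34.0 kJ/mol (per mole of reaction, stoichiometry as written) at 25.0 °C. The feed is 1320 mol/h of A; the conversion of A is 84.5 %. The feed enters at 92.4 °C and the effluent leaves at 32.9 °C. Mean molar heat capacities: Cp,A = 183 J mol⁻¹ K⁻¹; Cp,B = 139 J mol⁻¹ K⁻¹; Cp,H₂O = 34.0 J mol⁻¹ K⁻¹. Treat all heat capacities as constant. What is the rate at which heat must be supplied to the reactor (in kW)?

Extent of reaction ξ = 0.845 × 1320 = 1115.4 mol/h
Reaction term: ξ·ΔH°_rxn = 1115.4 × 34.0 = 37924 kJ/h
Sensible, feed 92.4→25 °C: -16281 kJ/h
Outlet flows (mol/h): A 204.6, B 1115.4, H₂O 1115.4
Sensible, products 25→32.9 °C: 1820.2 kJ/h
Q = ΔH = 23463 kJ/h = 6.5174 kW
Heat supplied = 6.5174 kW

Q_in = 6.52 kW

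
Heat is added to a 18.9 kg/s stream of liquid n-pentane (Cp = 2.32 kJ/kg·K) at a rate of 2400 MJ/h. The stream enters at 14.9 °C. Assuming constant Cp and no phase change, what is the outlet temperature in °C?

T_out = 30.1 °C

Q = 2400 MJ/h = 666.67 kJ/s
ΔT = Q/(ṁ·Cp) = 666.67/(18.9×2.32) = 15.204 K
T_out = 14.9 + 15.204 = 30.104 °C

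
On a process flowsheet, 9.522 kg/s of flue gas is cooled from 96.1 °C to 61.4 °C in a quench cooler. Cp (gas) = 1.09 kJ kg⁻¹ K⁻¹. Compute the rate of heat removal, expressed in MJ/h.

Q = ṁ·Cp·ΔT = 9.522 × 1.09 × (61.4 − 96.1) = -360.15 kJ/s
Cooling duty = 1296.5 MJ/h

Q_c = 1300 MJ/h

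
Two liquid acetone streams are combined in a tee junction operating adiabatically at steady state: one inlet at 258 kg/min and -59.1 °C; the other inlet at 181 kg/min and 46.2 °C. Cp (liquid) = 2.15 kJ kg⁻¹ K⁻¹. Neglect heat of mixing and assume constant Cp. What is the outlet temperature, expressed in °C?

Adiabatic, steady state ⇒ Σ ṁᵢCp,ᵢ(T_out − Tᵢ) = 0
T_out = Σ ṁᵢCp,ᵢTᵢ / Σ ṁᵢCp,ᵢ
      = -14804 / 943.85 = -15.685 °C

T_out = -15.7 °C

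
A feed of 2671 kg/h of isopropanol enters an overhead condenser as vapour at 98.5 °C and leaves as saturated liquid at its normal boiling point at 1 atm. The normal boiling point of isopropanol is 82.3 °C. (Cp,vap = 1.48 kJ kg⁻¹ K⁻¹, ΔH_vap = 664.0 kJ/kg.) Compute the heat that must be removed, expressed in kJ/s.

vapour 98.5→82.3 °C: -23.976 kJ/kg
condensation at 82.3 °C: -664 kJ/kg
Δh = -23.976 + -664 = -687.98 kJ/kg
Q = ṁ·Δh = 2671 kg/h × -687.98 kJ/kg = -1.8376e+06 kJ/h
|Q| = 510.44 kW

Q_c = 510 kJ/s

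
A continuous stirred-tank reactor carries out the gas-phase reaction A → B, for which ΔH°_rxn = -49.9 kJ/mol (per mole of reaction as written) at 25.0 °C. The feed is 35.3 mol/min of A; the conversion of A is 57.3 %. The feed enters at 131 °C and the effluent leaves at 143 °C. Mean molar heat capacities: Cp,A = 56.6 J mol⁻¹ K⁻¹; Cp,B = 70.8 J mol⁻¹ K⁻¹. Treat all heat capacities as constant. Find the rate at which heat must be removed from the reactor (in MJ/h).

Extent of reaction ξ = 0.573 × 35.3 = 20.227 mol/min
Reaction term: ξ·ΔH°_rxn = 20.227 × -49.9 = -1009.3 kJ/min
Sensible, feed 131→25 °C: -211.79 kJ/min
Outlet flows (mol/min): A 15.073, B 20.227
Sensible, products 25→143 °C: 269.65 kJ/min
Q = ΔH = -951.45 kJ/min = -15.858 kW
Heat removed = 57.087 MJ/h

Q_out = 57.1 MJ/h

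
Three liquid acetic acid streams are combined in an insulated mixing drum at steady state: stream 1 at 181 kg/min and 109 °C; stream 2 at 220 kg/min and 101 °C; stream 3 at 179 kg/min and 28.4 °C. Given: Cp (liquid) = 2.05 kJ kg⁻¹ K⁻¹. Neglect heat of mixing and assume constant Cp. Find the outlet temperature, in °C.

T_out = 81.1 °C

Energy balance with Q = 0: Σ ṁᵢCp,ᵢ(T_out − Tᵢ) = 0
T_out = Σ ṁᵢCp,ᵢTᵢ / Σ ṁᵢCp,ᵢ
      = 96417 / 1189 = 81.091 °C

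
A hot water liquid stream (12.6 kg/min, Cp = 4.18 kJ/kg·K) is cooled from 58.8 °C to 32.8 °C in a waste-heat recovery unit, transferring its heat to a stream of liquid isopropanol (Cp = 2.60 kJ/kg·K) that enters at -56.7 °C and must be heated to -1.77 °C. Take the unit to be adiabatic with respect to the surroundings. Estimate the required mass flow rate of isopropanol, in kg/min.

ṁ_c = 9.59 kg/min

Heat released by hot stream: Q = 12.6 × 4.18 × (58.8 − 32.8) = 1369.4 kJ/min
Energy balance on cold side (adiabatic exchanger): Q = ṁ_c·Cp_c·(T_c,out − T_c,in)
ṁ_c = 1369.4 / [2.60 × (-1.77 − -56.7)] = 9.5882 kg/min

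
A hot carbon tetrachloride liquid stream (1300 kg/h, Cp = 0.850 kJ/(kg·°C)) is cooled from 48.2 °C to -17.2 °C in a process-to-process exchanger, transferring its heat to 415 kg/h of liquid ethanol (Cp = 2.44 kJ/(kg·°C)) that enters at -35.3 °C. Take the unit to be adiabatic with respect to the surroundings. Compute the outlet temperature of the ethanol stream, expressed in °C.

T_c,out = 36.1 °C

Heat released by hot stream: Q = 1300 × 0.850 × (48.2 − -17.2) = 72267 kJ/h
Energy balance on cold side (adiabatic exchanger): Q = ṁ_c·Cp_c·(T_c,out − T_c,in)
T_c,out = -35.3 + 72267/(415 × 2.44) = 36.068 °C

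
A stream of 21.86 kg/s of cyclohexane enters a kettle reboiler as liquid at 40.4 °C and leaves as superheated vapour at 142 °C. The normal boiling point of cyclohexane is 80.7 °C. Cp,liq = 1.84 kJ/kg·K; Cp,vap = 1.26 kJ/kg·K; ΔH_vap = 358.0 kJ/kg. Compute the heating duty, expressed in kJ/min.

Q = 668000 kJ/min

liquid 40.4→80.7 °C: 74.152 kJ/kg
vaporisation at 80.7 °C: 358 kJ/kg
vapour 80.7→142 °C: 77.238 kJ/kg
Δh = 74.152 + 358 + 77.238 = 509.39 kJ/kg
Q = ṁ·Δh = 21.86 kg/s × 509.39 kJ/kg = 11135 kJ/s
|Q| = 11135 kW = 668120 kJ/min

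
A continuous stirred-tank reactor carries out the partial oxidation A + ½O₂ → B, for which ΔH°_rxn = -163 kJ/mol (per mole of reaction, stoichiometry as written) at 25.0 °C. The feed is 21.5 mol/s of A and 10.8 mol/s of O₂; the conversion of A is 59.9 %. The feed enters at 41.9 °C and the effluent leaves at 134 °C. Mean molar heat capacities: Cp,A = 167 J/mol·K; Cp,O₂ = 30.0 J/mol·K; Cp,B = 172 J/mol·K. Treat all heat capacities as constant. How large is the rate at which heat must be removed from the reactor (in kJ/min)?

Extent of reaction ξ = 0.599 × 21.5 = 12.878 mol/s
Reaction term: ξ·ΔH°_rxn = 12.878 × -163 = -2099.2 kJ/s
Sensible, feed 41.9→25 °C: -66.155 kJ/s
Outlet flows (mol/s): A 8.6215, O₂ 4.3608, B 12.878
Sensible, products 25→134 °C: 412.64 kJ/s
Q = ΔH = -1752.7 kJ/s = -1752.7 kW
Heat removed = 105160 kJ/min

Q_out = 105000 kJ/min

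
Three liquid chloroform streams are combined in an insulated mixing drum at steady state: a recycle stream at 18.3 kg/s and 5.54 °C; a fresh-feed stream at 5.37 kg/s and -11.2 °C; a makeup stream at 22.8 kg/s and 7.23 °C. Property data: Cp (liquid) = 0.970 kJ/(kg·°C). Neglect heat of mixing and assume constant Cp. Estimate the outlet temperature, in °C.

T_out = 4.43 °C

Adiabatic, steady state ⇒ Σ ṁᵢCp,ᵢ(T_out − Tᵢ) = 0
T_out = Σ ṁᵢCp,ᵢTᵢ / Σ ṁᵢCp,ᵢ
      = 199.9 / 45.076 = 4.4347 °C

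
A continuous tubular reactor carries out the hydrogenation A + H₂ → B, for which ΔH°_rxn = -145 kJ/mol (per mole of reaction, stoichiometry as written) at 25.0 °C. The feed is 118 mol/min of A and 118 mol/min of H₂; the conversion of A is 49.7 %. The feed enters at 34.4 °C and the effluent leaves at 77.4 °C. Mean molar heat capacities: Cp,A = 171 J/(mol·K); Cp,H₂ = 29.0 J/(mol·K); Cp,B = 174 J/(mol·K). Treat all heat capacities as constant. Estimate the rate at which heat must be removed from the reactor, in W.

Extent of reaction ξ = 0.497 × 118 = 58.646 mol/min
Reaction term: ξ·ΔH°_rxn = 58.646 × -145 = -8503.7 kJ/min
Sensible, feed 34.4→25 °C: -221.84 kJ/min
Outlet flows (mol/min): A 59.354, H₂ 59.354, B 58.646
Sensible, products 25→77.4 °C: 1156.7 kJ/min
Q = ΔH = -7568.8 kJ/min = -126.15 kW
Heat removed = 126150 W

Q_out = 126000 W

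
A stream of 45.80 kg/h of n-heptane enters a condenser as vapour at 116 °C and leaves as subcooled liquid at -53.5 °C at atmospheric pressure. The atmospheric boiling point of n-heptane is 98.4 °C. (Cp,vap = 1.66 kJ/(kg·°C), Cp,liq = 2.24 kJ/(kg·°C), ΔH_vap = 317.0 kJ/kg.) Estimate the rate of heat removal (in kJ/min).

vapour 116→98.4 °C: -29.216 kJ/kg
condensation at 98.4 °C: -317 kJ/kg
liquid 98.4→-53.5 °C: -340.26 kJ/kg
Δh = -29.216 + -317 + -340.26 = -686.47 kJ/kg
Q = ṁ·Δh = 45.80 kg/h × -686.47 kJ/kg = -31440 kJ/h
|Q| = 8.7334 kW = 524.01 kJ/min

Q_c = 524 kJ/min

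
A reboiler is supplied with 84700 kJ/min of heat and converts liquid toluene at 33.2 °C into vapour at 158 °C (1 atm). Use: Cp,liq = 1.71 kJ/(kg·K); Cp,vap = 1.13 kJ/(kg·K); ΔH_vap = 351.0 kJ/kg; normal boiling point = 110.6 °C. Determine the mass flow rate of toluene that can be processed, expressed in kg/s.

ṁ = 2.63 kg/s

Δh = 1.71×(110.6−33.2) + 351.0 + 1.13×(158−110.6) = 536.92 kJ/kg
Q = 84700 kJ/min = 1411.7 kJ/s = 1411.7 kJ/s
ṁ = Q/Δh = 1411.7 / 536.92 = 2.6292 kg/s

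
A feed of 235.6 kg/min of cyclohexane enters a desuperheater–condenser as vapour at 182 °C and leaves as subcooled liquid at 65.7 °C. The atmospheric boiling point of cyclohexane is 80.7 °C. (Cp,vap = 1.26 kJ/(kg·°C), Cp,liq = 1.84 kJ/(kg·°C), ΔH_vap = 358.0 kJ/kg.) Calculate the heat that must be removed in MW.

Q_c = 2.02 MW

vapour 182→80.7 °C: -127.64 kJ/kg
condensation at 80.7 °C: -358 kJ/kg
liquid 80.7→65.7 °C: -27.6 kJ/kg
Δh = -127.64 + -358 + -27.6 = -513.24 kJ/kg
Q = ṁ·Δh = 235.6 kg/min × -513.24 kJ/kg = -120920 kJ/min
|Q| = 2015.3 kW = 2.0153 MW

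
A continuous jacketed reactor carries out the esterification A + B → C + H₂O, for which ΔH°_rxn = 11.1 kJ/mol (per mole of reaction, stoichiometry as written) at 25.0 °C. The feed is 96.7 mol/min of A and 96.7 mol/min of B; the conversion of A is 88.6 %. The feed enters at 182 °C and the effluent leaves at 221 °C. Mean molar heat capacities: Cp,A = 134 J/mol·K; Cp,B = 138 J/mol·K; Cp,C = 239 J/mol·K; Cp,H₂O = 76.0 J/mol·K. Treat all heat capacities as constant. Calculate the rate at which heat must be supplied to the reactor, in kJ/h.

Q_in = 162000 kJ/h

Extent of reaction ξ = 0.886 × 96.7 = 85.676 mol/min
Reaction term: ξ·ΔH°_rxn = 85.676 × 11.1 = 951.01 kJ/min
Sensible, feed 182→25 °C: -4129.5 kJ/min
Outlet flows (mol/min): A 11.024, B 11.024, C 85.676, H₂O 85.676
Sensible, products 25→221 °C: 5877.3 kJ/min
Q = ΔH = 2698.9 kJ/min = 44.981 kW
Heat supplied = 161930 kJ/h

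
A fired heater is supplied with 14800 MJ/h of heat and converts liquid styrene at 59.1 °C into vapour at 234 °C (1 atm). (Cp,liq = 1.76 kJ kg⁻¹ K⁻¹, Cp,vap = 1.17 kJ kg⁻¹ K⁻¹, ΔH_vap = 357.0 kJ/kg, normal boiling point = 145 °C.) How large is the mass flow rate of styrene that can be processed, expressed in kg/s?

Δh = 1.76×(145−59.1) + 357.0 + 1.17×(234−145) = 612.31 kJ/kg
Q = 14800 MJ/h = 4111.1 kJ/s = 4111.1 kJ/s
ṁ = Q/Δh = 4111.1 / 612.31 = 6.7141 kg/s

ṁ = 6.71 kg/s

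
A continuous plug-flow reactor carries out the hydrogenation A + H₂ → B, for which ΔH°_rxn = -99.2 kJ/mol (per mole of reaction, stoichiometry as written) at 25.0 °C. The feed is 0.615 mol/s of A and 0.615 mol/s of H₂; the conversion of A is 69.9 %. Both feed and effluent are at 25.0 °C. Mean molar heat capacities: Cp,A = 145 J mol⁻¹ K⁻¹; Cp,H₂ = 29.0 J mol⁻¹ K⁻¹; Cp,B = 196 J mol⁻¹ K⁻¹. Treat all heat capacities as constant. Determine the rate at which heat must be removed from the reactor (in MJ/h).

Extent of reaction ξ = 0.699 × 0.615 = 0.42988 mol/s
Reaction term: ξ·ΔH°_rxn = 0.42988 × -99.2 = -42.645 kJ/s
Q = ΔH = -42.645 kJ/s = -42.645 kW
Heat removed = 153.52 MJ/h

Q_out = 154 MJ/h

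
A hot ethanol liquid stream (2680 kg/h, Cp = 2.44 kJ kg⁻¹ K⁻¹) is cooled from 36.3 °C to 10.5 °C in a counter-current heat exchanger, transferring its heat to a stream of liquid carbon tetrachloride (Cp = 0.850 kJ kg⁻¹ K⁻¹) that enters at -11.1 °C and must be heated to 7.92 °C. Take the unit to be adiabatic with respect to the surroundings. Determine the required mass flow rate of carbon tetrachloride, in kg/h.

Heat released by hot stream: Q = 2680 × 2.44 × (36.3 − 10.5) = 168710 kJ/h
Energy balance on cold side (adiabatic exchanger): Q = ṁ_c·Cp_c·(T_c,out − T_c,in)
ṁ_c = 168710 / [0.850 × (7.92 − -11.1)] = 10436 kg/h

ṁ_c = 10400 kg/h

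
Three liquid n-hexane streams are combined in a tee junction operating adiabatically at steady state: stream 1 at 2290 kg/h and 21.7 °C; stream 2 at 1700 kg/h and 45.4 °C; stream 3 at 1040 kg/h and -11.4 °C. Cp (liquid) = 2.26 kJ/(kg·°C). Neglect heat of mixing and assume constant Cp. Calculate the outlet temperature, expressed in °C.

T_out = 22.9 °C

Adiabatic, steady state ⇒ Σ ṁᵢCp,ᵢ(T_out − Tᵢ) = 0
T_out = Σ ṁᵢCp,ᵢTᵢ / Σ ṁᵢCp,ᵢ
      = 259940 / 11368 = 22.866 °C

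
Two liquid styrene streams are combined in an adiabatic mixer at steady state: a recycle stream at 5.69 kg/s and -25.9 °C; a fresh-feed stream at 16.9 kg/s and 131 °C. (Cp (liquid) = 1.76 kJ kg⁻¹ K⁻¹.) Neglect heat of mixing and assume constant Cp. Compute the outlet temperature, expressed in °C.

Energy balance with Q = 0: Σ ṁᵢCp,ᵢ(T_out − Tᵢ) = 0
T_out = Σ ṁᵢCp,ᵢTᵢ / Σ ṁᵢCp,ᵢ
      = 3637.1 / 39.758 = 91.48 °C

T_out = 91.5 °C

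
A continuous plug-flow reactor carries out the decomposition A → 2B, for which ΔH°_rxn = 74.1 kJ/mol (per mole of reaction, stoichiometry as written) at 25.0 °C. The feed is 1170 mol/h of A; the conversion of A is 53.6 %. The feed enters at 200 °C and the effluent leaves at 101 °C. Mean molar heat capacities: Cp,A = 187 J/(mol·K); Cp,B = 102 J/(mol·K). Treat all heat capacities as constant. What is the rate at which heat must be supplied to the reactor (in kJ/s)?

Extent of reaction ξ = 0.536 × 1170 = 627.12 mol/h
Reaction term: ξ·ΔH°_rxn = 627.12 × 74.1 = 46470 kJ/h
Sensible, feed 200→25 °C: -38288 kJ/h
Outlet flows (mol/h): A 542.88, B 1254.2
Sensible, products 25→101 °C: 17438 kJ/h
Q = ΔH = 25620 kJ/h = 7.1166 kW
Heat supplied = 7.1166 kJ/s

Q_in = 7.12 kJ/s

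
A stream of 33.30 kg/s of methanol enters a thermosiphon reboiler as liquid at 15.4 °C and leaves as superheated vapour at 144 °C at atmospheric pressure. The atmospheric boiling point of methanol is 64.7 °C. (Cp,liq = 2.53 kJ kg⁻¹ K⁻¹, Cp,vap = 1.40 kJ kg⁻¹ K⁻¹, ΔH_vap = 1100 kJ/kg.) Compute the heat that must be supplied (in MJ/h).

Q = 160000 MJ/h

liquid 15.4→64.7 °C: 124.73 kJ/kg
vaporisation at 64.7 °C: 1100 kJ/kg
vapour 64.7→144 °C: 111.02 kJ/kg
Δh = 124.73 + 1100 + 111.02 = 1335.7 kJ/kg
Q = ṁ·Δh = 33.30 kg/s × 1335.7 kJ/kg = 44480 kJ/s
|Q| = 44480 kW = 160130 MJ/h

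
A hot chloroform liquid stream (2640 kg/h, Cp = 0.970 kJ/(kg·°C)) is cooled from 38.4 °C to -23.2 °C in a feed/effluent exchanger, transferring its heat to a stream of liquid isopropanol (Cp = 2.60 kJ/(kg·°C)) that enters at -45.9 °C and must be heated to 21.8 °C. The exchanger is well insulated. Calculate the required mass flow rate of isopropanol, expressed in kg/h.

Heat released by hot stream: Q = 2640 × 0.970 × (38.4 − -23.2) = 157750 kJ/h
Energy balance on cold side (adiabatic exchanger): Q = ṁ_c·Cp_c·(T_c,out − T_c,in)
ṁ_c = 157750 / [2.60 × (21.8 − -45.9)] = 896.18 kg/h

ṁ_c = 896 kg/h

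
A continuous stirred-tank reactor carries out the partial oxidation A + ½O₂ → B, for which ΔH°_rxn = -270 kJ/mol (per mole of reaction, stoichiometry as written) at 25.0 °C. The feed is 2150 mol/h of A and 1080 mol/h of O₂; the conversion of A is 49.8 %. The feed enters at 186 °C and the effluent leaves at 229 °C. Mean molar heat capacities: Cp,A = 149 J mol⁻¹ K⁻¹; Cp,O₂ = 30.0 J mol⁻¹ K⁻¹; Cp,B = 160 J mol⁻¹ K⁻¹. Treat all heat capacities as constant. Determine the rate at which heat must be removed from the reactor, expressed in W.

Extent of reaction ξ = 0.498 × 2150 = 1070.7 mol/h
Reaction term: ξ·ΔH°_rxn = 1070.7 × -270 = -289090 kJ/h
Sensible, feed 186→25 °C: -56793 kJ/h
Outlet flows (mol/h): A 1079.3, O₂ 544.65, B 1070.7
Sensible, products 25→229 °C: 71087 kJ/h
Q = ΔH = -274790 kJ/h = -76.332 kW
Heat removed = 76332 W

Q_out = 76300 W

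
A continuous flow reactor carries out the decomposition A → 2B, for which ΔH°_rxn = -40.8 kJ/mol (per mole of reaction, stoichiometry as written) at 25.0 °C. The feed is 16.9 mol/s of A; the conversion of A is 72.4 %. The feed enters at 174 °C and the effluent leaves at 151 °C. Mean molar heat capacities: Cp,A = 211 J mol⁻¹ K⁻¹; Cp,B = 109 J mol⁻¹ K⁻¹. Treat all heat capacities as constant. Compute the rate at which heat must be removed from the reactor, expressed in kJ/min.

Extent of reaction ξ = 0.724 × 16.9 = 12.236 mol/s
Reaction term: ξ·ΔH°_rxn = 12.236 × -40.8 = -499.21 kJ/s
Sensible, feed 174→25 °C: -531.32 kJ/s
Outlet flows (mol/s): A 4.6644, B 24.471
Sensible, products 25→151 °C: 460.1 kJ/s
Q = ΔH = -570.44 kJ/s = -570.44 kW
Heat removed = 34226 kJ/min

Q_out = 34200 kJ/min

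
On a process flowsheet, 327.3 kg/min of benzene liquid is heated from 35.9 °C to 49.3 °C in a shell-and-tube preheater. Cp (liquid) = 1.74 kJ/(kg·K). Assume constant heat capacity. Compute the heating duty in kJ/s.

Q = 127 kJ/s

Q = ṁ·Cp·ΔT = 327.3 × 1.74 × (49.3 − 35.9) = 7631.3 kJ/min
Converting: 7631.3 / 60 s = 127.19 kW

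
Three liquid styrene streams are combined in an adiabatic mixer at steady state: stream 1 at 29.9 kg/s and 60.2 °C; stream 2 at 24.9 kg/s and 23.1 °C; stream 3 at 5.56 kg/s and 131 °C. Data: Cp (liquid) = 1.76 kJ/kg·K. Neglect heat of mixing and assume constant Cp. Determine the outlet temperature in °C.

T_out = 51.4 °C

Adiabatic, steady state ⇒ Σ ṁᵢCp,ᵢ(T_out − Tᵢ) = 0
Σ ṁᵢCp,ᵢTᵢ = 29.9×1.76×60.2 + 24.9×1.76×23.1 + 5.56×1.76×131 = 5462.2
Σ ṁᵢCp,ᵢ = 29.9×1.76 + 24.9×1.76 + 5.56×1.76 = 106.23
T_out = 5462.2 / 106.23 = 51.417 °C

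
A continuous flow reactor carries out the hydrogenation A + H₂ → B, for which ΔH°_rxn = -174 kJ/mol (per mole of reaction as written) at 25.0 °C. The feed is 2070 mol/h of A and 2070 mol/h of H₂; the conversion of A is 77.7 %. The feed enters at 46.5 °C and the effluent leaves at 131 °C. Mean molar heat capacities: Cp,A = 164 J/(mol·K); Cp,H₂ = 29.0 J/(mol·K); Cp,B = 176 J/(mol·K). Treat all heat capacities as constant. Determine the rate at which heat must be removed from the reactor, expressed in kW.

Q_out = 69.2 kW

Extent of reaction ξ = 0.777 × 2070 = 1608.4 mol/h
Reaction term: ξ·ΔH°_rxn = 1608.4 × -174 = -279860 kJ/h
Sensible, feed 46.5→25 °C: -8589.5 kJ/h
Outlet flows (mol/h): A 461.61, H₂ 461.61, B 1608.4
Sensible, products 25→131 °C: 39450 kJ/h
Q = ΔH = -249000 kJ/h = -69.167 kW
Heat removed = 69.167 kW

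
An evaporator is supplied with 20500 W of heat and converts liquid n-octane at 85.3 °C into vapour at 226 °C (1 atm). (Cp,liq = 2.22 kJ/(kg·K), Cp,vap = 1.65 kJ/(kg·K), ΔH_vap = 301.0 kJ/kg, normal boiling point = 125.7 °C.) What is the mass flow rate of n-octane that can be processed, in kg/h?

Δh = 2.22×(125.7−85.3) + 301.0 + 1.65×(226−125.7) = 556.18 kJ/kg
Q = 20500 W = 20.5 kJ/s = 73800 kJ/h
ṁ = Q/Δh = 73800 / 556.18 = 132.69 kg/h

ṁ = 133 kg/h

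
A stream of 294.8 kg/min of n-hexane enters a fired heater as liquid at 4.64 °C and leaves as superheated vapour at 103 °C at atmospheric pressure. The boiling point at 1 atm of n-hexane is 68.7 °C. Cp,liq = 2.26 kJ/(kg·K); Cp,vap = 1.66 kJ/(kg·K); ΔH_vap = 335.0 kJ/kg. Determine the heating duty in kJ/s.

liquid 4.64→68.7 °C: 144.78 kJ/kg
vaporisation at 68.7 °C: 335 kJ/kg
vapour 68.7→103 °C: 56.938 kJ/kg
Δh = 144.78 + 335 + 56.938 = 536.71 kJ/kg
Q = ṁ·Δh = 294.8 kg/min × 536.71 kJ/kg = 158220 kJ/min
|Q| = 2637.1 kW

Q = 2640 kJ/s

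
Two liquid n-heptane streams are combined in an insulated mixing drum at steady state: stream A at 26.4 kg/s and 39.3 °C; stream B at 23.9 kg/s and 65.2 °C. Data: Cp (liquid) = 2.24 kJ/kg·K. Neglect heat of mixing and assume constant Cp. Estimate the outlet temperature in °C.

T_out = 51.6 °C

No heat crosses the boundary, so H_out = H_in.
T_out = Σ ṁᵢCp,ᵢTᵢ / Σ ṁᵢCp,ᵢ
      = 5814.6 / 112.67 = 51.606 °C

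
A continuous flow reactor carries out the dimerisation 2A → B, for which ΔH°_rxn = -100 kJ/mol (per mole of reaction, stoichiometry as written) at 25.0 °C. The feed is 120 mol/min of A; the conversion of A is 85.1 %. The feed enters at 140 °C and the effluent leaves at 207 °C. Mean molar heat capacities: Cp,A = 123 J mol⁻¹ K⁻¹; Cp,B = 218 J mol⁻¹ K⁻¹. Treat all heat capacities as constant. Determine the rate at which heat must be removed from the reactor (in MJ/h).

Q_out = 263 MJ/h

Extent of reaction ξ = 0.851 × 120 / 2 = 51.06 mol/min
Reaction term: ξ·ΔH°_rxn = 51.06 × -100 = -5106 kJ/min
Sensible, feed 140→25 °C: -1697.4 kJ/min
Outlet flows (mol/min): A 17.88, B 51.06
Sensible, products 25→207 °C: 2426.1 kJ/min
Q = ΔH = -4377.3 kJ/min = -72.955 kW
Heat removed = 262.64 MJ/h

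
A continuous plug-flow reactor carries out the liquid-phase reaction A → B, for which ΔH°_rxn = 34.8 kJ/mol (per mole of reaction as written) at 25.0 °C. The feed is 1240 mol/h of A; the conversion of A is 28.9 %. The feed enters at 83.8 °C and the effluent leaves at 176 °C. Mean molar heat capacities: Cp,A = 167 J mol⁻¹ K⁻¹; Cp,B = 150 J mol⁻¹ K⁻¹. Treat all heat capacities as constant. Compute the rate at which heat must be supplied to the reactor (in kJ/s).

Extent of reaction ξ = 0.289 × 1240 = 358.36 mol/h
Reaction term: ξ·ΔH°_rxn = 358.36 × 34.8 = 12471 kJ/h
Sensible, feed 83.8→25 °C: -12176 kJ/h
Outlet flows (mol/h): A 881.64, B 358.36
Sensible, products 25→176 °C: 30349 kJ/h
Q = ΔH = 30644 kJ/h = 8.5122 kW
Heat supplied = 8.5122 kJ/s

Q_in = 8.51 kJ/s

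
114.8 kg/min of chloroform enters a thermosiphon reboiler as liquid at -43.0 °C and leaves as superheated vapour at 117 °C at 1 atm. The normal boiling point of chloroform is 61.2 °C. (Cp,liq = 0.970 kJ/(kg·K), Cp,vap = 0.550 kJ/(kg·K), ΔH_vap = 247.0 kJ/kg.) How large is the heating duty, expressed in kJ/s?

Q = 725 kJ/s

liquid -43.0→61.2 °C: 101.07 kJ/kg
vaporisation at 61.2 °C: 247 kJ/kg
vapour 61.2→117 °C: 30.69 kJ/kg
Δh = 101.07 + 247 + 30.69 = 378.76 kJ/kg
Q = ṁ·Δh = 114.8 kg/min × 378.76 kJ/kg = 43482 kJ/min
|Q| = 724.7 kW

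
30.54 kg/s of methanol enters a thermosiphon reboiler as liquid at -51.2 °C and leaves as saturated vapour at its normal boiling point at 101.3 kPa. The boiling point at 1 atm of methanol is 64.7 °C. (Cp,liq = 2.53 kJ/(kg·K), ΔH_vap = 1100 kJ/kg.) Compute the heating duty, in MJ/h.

liquid -51.2→64.7 °C: 293.23 kJ/kg
vaporisation at 64.7 °C: 1100 kJ/kg
Δh = 293.23 + 1100 = 1393.2 kJ/kg
Q = ṁ·Δh = 30.54 kg/s × 1393.2 kJ/kg = 42549 kJ/s
|Q| = 42549 kW = 153180 MJ/h

Q = 153000 MJ/h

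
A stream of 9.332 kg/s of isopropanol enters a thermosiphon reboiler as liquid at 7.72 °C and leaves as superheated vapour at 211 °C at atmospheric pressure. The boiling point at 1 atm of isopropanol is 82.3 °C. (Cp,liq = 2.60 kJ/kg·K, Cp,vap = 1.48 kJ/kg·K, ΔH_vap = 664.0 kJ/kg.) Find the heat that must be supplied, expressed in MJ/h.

liquid 7.72→82.3 °C: 193.91 kJ/kg
vaporisation at 82.3 °C: 664 kJ/kg
vapour 82.3→211 °C: 190.48 kJ/kg
Δh = 193.91 + 664 + 190.48 = 1048.4 kJ/kg
Q = ṁ·Δh = 9.332 kg/s × 1048.4 kJ/kg = 9783.5 kJ/s
|Q| = 9783.5 kW = 35221 MJ/h

Q = 35200 MJ/h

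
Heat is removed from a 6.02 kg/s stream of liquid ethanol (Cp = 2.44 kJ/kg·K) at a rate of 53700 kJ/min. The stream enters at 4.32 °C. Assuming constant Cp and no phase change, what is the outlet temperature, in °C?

T_out = -56.6 °C

Q = 53700 kJ/min = 895 kJ/s
ΔT = Q/(ṁ·Cp) = 895/(6.02×2.44) = 60.931 K
T_out = 4.32 − 60.931 = -56.611 °C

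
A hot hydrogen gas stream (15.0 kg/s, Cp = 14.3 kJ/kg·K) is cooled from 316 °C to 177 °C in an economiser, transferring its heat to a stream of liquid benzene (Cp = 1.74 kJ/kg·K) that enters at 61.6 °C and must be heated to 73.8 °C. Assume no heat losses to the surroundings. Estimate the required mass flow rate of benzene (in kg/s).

ṁ_c = 1400 kg/s

Heat released by hot stream: Q = 15.0 × 14.3 × (316 − 177) = 29816 kJ/s
Energy balance on cold side (adiabatic exchanger): Q = ṁ_c·Cp_c·(T_c,out − T_c,in)
ṁ_c = 29816 / [1.74 × (73.8 − 61.6)] = 1404.5 kg/s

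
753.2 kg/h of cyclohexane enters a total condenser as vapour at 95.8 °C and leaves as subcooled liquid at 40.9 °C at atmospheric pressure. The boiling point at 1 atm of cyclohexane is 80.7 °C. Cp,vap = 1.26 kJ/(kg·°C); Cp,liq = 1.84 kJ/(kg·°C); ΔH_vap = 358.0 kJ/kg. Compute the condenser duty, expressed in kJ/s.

vapour 95.8→80.7 °C: -19.026 kJ/kg
condensation at 80.7 °C: -358 kJ/kg
liquid 80.7→40.9 °C: -73.232 kJ/kg
Δh = -19.026 + -358 + -73.232 = -450.26 kJ/kg
Q = ṁ·Δh = 753.2 kg/h × -450.26 kJ/kg = -339130 kJ/h
|Q| = 94.204 kW

Q_c = 94.2 kJ/s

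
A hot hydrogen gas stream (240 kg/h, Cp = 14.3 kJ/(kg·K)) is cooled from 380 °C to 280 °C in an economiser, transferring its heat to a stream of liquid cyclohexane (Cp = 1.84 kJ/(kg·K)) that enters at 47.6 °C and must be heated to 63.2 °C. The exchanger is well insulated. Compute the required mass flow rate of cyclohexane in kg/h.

Heat released by hot stream: Q = 240 × 14.3 × (380 − 280) = 343200 kJ/h
Energy balance on cold side (adiabatic exchanger): Q = ṁ_c·Cp_c·(T_c,out − T_c,in)
ṁ_c = 343200 / [1.84 × (63.2 − 47.6)] = 11957 kg/h

ṁ_c = 12000 kg/h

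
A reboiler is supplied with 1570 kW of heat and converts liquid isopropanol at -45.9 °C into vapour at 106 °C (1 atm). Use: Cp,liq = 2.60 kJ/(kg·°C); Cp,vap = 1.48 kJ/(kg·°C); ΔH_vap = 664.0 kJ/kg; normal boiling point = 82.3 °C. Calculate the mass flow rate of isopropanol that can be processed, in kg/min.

Δh = 2.60×(82.3−-45.9) + 664.0 + 1.48×(106−82.3) = 1032.4 kJ/kg
Q = 1570 kW = 1570 kJ/s = 94200 kJ/min
ṁ = Q/Δh = 94200 / 1032.4 = 91.244 kg/min

ṁ = 91.2 kg/min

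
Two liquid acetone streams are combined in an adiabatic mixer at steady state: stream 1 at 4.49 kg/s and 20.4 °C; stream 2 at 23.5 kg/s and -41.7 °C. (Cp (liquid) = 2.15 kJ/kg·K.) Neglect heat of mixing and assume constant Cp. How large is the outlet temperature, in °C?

T_out = -31.7 °C

No heat crosses the boundary, so H_out = H_in.
T_out = Σ ṁᵢCp,ᵢTᵢ / Σ ṁᵢCp,ᵢ
      = -1910 / 60.178 = -31.738 °C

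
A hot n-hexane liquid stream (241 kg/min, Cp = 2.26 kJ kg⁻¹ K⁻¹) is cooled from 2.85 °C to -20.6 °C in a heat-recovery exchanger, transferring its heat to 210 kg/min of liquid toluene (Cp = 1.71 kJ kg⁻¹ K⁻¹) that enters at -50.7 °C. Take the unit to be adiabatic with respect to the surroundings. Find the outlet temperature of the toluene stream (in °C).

T_c,out = -15.1 °C

Heat released by hot stream: Q = 241 × 2.26 × (2.85 − -20.6) = 12772 kJ/min
Energy balance on cold side (adiabatic exchanger): Q = ṁ_c·Cp_c·(T_c,out − T_c,in)
T_c,out = -50.7 + 12772/(210 × 1.71) = -15.133 °C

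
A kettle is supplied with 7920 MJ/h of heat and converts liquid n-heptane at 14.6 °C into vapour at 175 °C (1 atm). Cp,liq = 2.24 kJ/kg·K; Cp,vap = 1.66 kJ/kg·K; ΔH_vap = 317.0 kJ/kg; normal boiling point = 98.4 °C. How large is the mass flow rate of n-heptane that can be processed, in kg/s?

ṁ = 3.48 kg/s

Δh = 2.24×(98.4−14.6) + 317.0 + 1.66×(175−98.4) = 631.87 kJ/kg
Q = 7920 MJ/h = 2200 kJ/s = 2200 kJ/s
ṁ = Q/Δh = 2200 / 631.87 = 3.4817 kg/s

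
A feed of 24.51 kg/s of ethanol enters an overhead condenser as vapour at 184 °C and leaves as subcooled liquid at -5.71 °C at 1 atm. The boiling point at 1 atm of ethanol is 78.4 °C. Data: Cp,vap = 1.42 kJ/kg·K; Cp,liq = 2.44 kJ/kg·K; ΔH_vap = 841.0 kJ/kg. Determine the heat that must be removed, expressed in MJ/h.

Q_c = 106000 MJ/h

vapour 184→78.4 °C: -149.95 kJ/kg
condensation at 78.4 °C: -841 kJ/kg
liquid 78.4→-5.71 °C: -205.23 kJ/kg
Δh = -149.95 + -841 + -205.23 = -1196.2 kJ/kg
Q = ṁ·Δh = 24.51 kg/s × -1196.2 kJ/kg = -29318 kJ/s
|Q| = 29318 kW = 105550 MJ/h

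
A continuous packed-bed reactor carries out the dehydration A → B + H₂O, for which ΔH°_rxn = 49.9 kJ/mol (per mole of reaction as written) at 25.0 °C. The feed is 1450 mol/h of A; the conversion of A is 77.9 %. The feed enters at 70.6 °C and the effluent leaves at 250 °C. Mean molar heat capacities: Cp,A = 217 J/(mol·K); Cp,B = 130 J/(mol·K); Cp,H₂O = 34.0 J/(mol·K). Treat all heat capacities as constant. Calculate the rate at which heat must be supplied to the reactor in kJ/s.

Extent of reaction ξ = 0.779 × 1450 = 1129.5 mol/h
Reaction term: ξ·ΔH°_rxn = 1129.5 × 49.9 = 56365 kJ/h
Sensible, feed 70.6→25 °C: -14348 kJ/h
Outlet flows (mol/h): A 320.45, B 1129.5, H₂O 1129.5
Sensible, products 25→250 °C: 57326 kJ/h
Q = ΔH = 99343 kJ/h = 27.595 kW
Heat supplied = 27.595 kJ/s

Q_in = 27.6 kJ/s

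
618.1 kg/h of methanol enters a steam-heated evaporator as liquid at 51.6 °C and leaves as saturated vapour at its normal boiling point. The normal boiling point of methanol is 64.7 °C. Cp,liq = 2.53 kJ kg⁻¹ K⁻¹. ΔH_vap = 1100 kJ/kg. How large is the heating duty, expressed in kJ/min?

Q = 11700 kJ/min

liquid 51.6→64.7 °C: 33.143 kJ/kg
vaporisation at 64.7 °C: 1100 kJ/kg
Δh = 33.143 + 1100 = 1133.1 kJ/kg
Q = ṁ·Δh = 618.1 kg/h × 1133.1 kJ/kg = 700400 kJ/h
|Q| = 194.55 kW = 11673 kJ/min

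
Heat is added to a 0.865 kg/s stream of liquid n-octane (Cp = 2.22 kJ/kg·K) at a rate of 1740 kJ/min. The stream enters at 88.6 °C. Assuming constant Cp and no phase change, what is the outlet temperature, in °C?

T_out = 104 °C

Q = 1740 kJ/min = 29 kJ/s
ΔT = Q/(ṁ·Cp) = 29/(0.865×2.22) = 15.102 K
T_out = 88.6 + 15.102 = 103.7 °C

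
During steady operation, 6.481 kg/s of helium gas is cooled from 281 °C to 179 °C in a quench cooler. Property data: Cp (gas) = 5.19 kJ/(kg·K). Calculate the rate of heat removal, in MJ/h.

Q = ṁ·Cp·ΔT = 6.481 × 5.19 × (179 − 281) = -3430.9 kJ/s
Cooling duty = 12351 MJ/h

Q_c = 12400 MJ/h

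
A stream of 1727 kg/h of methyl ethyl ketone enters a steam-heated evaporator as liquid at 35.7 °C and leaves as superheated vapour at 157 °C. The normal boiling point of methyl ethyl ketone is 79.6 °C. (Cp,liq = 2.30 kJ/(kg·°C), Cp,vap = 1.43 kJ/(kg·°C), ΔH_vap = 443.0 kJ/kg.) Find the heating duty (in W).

liquid 35.7→79.6 °C: 100.97 kJ/kg
vaporisation at 79.6 °C: 443 kJ/kg
vapour 79.6→157 °C: 110.68 kJ/kg
Δh = 100.97 + 443 + 110.68 = 654.65 kJ/kg
Q = ṁ·Δh = 1727 kg/h × 654.65 kJ/kg = 1.1306e+06 kJ/h
|Q| = 314.05 kW = 314050 W

Q = 314000 W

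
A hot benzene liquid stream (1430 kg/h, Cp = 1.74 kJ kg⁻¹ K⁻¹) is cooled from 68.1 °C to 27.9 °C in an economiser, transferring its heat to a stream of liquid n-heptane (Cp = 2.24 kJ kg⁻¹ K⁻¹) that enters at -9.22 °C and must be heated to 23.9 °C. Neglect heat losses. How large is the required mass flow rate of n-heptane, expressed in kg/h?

Heat released by hot stream: Q = 1430 × 1.74 × (68.1 − 27.9) = 100030 kJ/h
Energy balance on cold side (adiabatic exchanger): Q = ṁ_c·Cp_c·(T_c,out − T_c,in)
ṁ_c = 100030 / [2.24 × (23.9 − -9.22)] = 1348.3 kg/h

ṁ_c = 1350 kg/h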